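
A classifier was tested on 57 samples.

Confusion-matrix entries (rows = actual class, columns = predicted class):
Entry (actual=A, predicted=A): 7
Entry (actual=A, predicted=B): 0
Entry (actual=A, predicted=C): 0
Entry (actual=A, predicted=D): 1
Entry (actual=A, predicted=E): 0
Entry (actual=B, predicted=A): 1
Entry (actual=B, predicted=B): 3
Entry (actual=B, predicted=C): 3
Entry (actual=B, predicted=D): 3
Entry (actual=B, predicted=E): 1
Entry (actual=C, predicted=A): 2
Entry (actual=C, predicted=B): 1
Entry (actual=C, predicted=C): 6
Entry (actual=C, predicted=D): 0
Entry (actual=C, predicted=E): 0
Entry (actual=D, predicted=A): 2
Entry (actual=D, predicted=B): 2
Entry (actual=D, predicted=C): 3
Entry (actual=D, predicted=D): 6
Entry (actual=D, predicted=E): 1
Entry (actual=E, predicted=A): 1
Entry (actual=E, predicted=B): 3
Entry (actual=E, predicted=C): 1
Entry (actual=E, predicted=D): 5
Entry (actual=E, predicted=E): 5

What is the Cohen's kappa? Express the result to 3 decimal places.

0.346

Observed agreement pₒ = trace/N = 27/57 = 0.4737
Expected agreement pₑ = Σ (rowᵢ·colᵢ)/N² = (8·13 + 11·9 + 9·13 + 14·15 + 15·7)/57² = 0.1954
κ = (pₒ − pₑ)/(1 − pₑ) = (0.4737 − 0.1954)/(1 − 0.1954) = 0.346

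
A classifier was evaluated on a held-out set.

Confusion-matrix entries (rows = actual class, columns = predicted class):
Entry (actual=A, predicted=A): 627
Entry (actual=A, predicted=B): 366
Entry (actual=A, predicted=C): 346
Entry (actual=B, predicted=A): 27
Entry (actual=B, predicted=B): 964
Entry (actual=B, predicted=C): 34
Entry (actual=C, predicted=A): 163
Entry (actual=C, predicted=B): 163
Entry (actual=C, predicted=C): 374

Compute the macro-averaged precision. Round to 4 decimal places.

0.6364

Per-class precision (TP/(TP+FP)):
  A: TP=627, FP=27+163=190 → 627/817 = 0.76744
  B: TP=964, FP=366+163=529 → 964/1493 = 0.64568
  C: TP=374, FP=346+34=380 → 374/754 = 0.49602
Macro-precision = mean = (0.76744 + 0.64568 + 0.49602) / 3 = 0.6364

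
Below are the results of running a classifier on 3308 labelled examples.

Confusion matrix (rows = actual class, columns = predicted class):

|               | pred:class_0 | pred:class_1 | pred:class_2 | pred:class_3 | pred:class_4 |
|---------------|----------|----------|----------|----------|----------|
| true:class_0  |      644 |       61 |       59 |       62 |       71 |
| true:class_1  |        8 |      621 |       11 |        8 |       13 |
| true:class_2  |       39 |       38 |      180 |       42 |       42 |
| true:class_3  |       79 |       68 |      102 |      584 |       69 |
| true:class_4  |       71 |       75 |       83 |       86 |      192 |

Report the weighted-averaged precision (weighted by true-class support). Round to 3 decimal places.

Per-class precision (TP/(TP+FP)):
  class_0: TP=644, FP=8+39+79+71=197 → 644/841 = 0.7658
  class_1: TP=621, FP=61+38+68+75=242 → 621/863 = 0.7196
  class_2: TP=180, FP=59+11+102+83=255 → 180/435 = 0.4138
  class_3: TP=584, FP=62+8+42+86=198 → 584/782 = 0.7468
  class_4: TP=192, FP=71+13+42+69=195 → 192/387 = 0.4961
Weighted-precision = Σ (supportᵢ/N)·precisionᵢ with N=3308: (897/3308)·0.7658 + (661/3308)·0.7196 + (341/3308)·0.4138 + (902/3308)·0.7468 + (507/3308)·0.4961 = 0.674

0.674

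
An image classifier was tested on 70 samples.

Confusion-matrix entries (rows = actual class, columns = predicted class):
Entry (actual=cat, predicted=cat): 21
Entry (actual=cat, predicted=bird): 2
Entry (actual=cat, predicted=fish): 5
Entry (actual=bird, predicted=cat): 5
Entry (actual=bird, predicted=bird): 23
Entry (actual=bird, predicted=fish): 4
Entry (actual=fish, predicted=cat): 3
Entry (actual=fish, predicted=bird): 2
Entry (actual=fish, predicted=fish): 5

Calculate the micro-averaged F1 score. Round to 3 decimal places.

Micro-averaging pools counts across classes: ΣTP=49, ΣFP=21, ΣFN=21.
Micro-F1 score = 2·TP/(2·TP+FP+FN) on pooled counts = 0.700 (equals overall accuracy in single-label multiclass).

0.700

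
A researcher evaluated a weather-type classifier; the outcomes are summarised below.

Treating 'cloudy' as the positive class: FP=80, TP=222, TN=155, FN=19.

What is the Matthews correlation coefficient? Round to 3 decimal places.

0.603

MCC = (TP·TN − FP·FN) / √((TP+FP)(TP+FN)(TN+FP)(TN+FN))
Numerator = 222·155 − 80·19 = 32890
Denominator = √(302·241·235·174) = √2976055980 = 54553.2399
MCC = 32890 / 54553.2399 = 0.603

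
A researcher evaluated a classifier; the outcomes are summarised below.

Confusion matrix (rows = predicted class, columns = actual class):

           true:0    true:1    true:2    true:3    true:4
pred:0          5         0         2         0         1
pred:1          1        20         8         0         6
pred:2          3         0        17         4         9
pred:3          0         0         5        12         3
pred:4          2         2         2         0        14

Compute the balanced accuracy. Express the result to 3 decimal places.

0.608

Balanced accuracy = mean of per-class recall.
  0: recall = 5/11 = 0.4545
  1: recall = 20/22 = 0.9091
  2: recall = 17/34 = 0.5000
  3: recall = 12/16 = 0.7500
  4: recall = 14/33 = 0.4242
Mean = (0.4545 + 0.9091 + 0.5000 + 0.7500 + 0.4242) / 5 = 0.608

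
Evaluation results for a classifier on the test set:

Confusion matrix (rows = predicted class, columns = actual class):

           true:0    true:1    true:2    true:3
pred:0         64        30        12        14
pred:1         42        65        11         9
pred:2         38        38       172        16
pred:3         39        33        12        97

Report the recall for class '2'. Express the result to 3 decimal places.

0.831

Take TP from the diagonal, FP from the rest of the '2' prediction marginal, FN from the rest of the '2' actual marginal.
recall = TP/(TP+FN).
2: TP=172, FN=12+11+12=35 → 172/207 = 0.8309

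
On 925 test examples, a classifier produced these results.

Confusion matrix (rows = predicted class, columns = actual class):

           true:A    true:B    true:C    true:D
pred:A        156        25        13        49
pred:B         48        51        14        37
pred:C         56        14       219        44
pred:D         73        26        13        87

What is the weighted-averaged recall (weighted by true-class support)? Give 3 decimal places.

Per-class recall (TP/(TP+FN)):
  A: TP=156, FN=48+56+73=177 → 156/333 = 0.4685
  B: TP=51, FN=25+14+26=65 → 51/116 = 0.4397
  C: TP=219, FN=13+14+13=40 → 219/259 = 0.8456
  D: TP=87, FN=49+37+44=130 → 87/217 = 0.4009
Weighted-recall = Σ (supportᵢ/N)·recallᵢ with N=925: (333/925)·0.4685 + (116/925)·0.4397 + (259/925)·0.8456 + (217/925)·0.4009 = 0.555

0.555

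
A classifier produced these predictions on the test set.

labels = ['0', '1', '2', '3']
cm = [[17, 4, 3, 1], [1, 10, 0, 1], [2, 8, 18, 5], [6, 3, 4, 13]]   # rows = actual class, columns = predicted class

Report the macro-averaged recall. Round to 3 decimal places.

Per-class recall (TP/(TP+FN)):
  0: TP=17, FN=4+3+1=8 → 17/25 = 0.6800
  1: TP=10, FN=1+0+1=2 → 10/12 = 0.8333
  2: TP=18, FN=2+8+5=15 → 18/33 = 0.5455
  3: TP=13, FN=6+3+4=13 → 13/26 = 0.5000
Macro-recall = mean = (0.6800 + 0.8333 + 0.5455 + 0.5000) / 4 = 0.640

0.640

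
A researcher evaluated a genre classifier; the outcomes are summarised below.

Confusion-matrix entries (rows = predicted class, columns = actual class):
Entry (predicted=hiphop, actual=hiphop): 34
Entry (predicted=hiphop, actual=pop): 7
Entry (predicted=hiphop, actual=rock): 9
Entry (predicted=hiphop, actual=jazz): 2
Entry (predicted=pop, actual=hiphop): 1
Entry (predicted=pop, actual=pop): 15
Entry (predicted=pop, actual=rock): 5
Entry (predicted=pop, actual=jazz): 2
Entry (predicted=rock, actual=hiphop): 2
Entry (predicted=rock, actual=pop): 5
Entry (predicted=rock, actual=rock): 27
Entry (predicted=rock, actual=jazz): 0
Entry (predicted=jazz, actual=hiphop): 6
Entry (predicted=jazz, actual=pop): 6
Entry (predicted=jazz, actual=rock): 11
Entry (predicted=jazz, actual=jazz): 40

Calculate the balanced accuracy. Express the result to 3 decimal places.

0.668

Balanced accuracy = mean of per-class recall.
  hiphop: recall = 34/43 = 0.7907
  pop: recall = 15/33 = 0.4545
  rock: recall = 27/52 = 0.5192
  jazz: recall = 40/44 = 0.9091
Mean = (0.7907 + 0.4545 + 0.5192 + 0.9091) / 4 = 0.668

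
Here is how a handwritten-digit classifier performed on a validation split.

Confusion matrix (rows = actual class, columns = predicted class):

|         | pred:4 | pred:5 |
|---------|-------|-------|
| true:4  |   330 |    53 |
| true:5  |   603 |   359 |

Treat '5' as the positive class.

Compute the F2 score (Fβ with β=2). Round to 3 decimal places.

Fβ = (1+β²)·TP / ((1+β²)·TP + β²·FN + FP), with β²=4
= 5·359 / (5·359 + 4·603 + 53) = 0.421

0.421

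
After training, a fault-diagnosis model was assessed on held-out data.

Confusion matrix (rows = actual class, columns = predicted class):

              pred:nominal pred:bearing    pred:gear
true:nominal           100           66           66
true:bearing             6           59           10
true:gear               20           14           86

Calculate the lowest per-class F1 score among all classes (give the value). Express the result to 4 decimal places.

Per-class F1 score (2·TP/(2·TP+FP+FN)):
  nominal: TP=100, FP=6+20=26, FN=66+66=132 → 200/358 = 0.55866
  bearing: TP=59, FP=66+14=80, FN=6+10=16 → 118/214 = 0.55140
  gear: TP=86, FP=66+10=76, FN=20+14=34 → 172/282 = 0.60993
Lowest is class 'bearing' with F1 score = 0.5514.

0.5514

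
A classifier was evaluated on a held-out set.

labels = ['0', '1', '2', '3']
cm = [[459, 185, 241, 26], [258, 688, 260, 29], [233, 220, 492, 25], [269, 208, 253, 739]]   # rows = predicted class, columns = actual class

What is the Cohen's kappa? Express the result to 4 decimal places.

Observed agreement pₒ = trace/N = 2378/4585 = 0.51865
Expected agreement pₑ = Σ (rowᵢ·colᵢ)/N² = (1219·911 + 1301·1235 + 1246·970 + 819·1469)/4585² = 0.24398
κ = (pₒ − pₑ)/(1 − pₑ) = (0.51865 − 0.24398)/(1 − 0.24398) = 0.3633

0.3633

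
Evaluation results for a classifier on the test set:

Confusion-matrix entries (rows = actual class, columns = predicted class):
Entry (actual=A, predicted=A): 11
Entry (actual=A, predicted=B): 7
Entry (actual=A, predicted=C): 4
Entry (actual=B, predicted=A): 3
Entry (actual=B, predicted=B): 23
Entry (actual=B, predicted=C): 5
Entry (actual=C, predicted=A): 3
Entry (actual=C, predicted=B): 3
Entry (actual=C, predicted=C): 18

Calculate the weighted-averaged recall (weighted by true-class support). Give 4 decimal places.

0.6753

Per-class recall (TP/(TP+FN)):
  A: TP=11, FN=7+4=11 → 11/22 = 0.50000
  B: TP=23, FN=3+5=8 → 23/31 = 0.74194
  C: TP=18, FN=3+3=6 → 18/24 = 0.75000
Weighted-recall = Σ (supportᵢ/N)·recallᵢ with N=77: (22/77)·0.50000 + (31/77)·0.74194 + (24/77)·0.75000 = 0.6753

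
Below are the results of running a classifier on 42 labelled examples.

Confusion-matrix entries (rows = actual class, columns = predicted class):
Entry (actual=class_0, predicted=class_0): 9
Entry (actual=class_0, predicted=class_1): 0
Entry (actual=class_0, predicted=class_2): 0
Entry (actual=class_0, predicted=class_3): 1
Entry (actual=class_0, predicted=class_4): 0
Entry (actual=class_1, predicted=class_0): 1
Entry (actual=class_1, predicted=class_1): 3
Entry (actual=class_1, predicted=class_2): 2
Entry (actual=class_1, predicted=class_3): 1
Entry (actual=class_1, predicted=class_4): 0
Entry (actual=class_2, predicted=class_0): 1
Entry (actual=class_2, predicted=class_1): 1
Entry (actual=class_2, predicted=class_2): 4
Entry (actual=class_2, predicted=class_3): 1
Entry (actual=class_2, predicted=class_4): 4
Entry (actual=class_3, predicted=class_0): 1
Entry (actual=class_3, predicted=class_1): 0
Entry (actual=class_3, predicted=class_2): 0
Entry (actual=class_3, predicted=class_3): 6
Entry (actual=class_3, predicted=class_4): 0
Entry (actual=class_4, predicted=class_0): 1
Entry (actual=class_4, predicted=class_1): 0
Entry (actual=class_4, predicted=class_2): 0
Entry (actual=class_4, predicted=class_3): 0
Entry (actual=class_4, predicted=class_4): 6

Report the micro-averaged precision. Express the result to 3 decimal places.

0.667

Micro-averaging pools counts across classes: ΣTP=28, ΣFP=14, ΣFN=14.
Micro-precision = TP/(TP+FP) on pooled counts = 0.667 (equals overall accuracy in single-label multiclass).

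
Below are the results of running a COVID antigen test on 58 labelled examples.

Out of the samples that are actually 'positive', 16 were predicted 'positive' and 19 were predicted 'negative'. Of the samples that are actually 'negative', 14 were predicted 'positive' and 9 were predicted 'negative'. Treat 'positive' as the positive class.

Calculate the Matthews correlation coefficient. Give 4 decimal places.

-0.1484

MCC = (TP·TN − FP·FN) / √((TP+FP)(TP+FN)(TN+FP)(TN+FN))
Numerator = 16·9 − 14·19 = -122
Denominator = √(30·35·23·28) = √676200 = 822.3138
MCC = -122 / 822.3138 = -0.1484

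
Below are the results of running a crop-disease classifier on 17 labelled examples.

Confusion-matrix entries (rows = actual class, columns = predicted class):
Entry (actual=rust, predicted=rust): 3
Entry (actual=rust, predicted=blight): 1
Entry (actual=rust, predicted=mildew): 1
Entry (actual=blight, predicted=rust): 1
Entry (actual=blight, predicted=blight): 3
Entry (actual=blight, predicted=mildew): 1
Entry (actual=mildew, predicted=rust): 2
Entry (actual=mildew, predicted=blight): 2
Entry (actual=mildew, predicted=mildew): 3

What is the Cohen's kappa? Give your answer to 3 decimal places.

0.299

Observed agreement pₒ = trace/N = 9/17 = 0.5294
Expected agreement pₑ = Σ (rowᵢ·colᵢ)/N² = (5·6 + 5·6 + 7·5)/17² = 0.3287
κ = (pₒ − pₑ)/(1 − pₑ) = (0.5294 − 0.3287)/(1 − 0.3287) = 0.299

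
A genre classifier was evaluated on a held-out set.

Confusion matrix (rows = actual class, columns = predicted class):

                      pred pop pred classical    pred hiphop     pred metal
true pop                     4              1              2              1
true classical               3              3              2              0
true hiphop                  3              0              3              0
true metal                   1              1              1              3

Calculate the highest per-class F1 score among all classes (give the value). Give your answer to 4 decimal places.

Per-class F1 score (2·TP/(2·TP+FP+FN)):
  pop: TP=4, FP=3+3+1=7, FN=1+2+1=4 → 8/19 = 0.42105
  classical: TP=3, FP=1+0+1=2, FN=3+2+0=5 → 6/13 = 0.46154
  hiphop: TP=3, FP=2+2+1=5, FN=3+0+0=3 → 6/14 = 0.42857
  metal: TP=3, FP=1+0+0=1, FN=1+1+1=3 → 6/10 = 0.60000
Highest is class 'metal' with F1 score = 0.6000.

0.6000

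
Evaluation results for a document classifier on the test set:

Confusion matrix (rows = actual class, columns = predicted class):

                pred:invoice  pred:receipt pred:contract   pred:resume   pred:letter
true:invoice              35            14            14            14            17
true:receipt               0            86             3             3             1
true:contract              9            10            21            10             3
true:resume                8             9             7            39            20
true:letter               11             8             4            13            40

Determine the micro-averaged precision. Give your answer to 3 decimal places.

0.554

Micro-averaging pools counts across classes: ΣTP=221, ΣFP=178, ΣFN=178.
Micro-precision = TP/(TP+FP) on pooled counts = 0.554 (equals overall accuracy in single-label multiclass).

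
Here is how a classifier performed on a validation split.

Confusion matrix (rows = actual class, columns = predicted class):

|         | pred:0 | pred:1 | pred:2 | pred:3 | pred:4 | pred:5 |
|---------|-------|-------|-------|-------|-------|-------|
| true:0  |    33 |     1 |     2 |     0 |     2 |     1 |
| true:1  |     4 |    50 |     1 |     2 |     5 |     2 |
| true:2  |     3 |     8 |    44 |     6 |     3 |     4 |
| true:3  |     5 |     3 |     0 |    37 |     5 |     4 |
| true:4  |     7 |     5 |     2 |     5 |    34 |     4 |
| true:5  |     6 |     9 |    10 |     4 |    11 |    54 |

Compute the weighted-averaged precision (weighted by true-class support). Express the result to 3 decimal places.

0.686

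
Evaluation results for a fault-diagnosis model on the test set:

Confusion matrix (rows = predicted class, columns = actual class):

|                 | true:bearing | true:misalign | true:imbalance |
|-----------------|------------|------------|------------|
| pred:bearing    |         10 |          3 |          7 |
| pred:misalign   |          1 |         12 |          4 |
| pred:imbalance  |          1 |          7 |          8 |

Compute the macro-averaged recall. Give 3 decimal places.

Per-class recall (TP/(TP+FN)):
  bearing: TP=10, FN=1+1=2 → 10/12 = 0.8333
  misalign: TP=12, FN=3+7=10 → 12/22 = 0.5455
  imbalance: TP=8, FN=7+4=11 → 8/19 = 0.4211
Macro-recall = mean = (0.8333 + 0.5455 + 0.4211) / 3 = 0.600

0.600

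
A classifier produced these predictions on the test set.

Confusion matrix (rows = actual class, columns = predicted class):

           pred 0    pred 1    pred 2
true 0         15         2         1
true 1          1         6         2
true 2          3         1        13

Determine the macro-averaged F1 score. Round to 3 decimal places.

0.755

Per-class F1 score (2·TP/(2·TP+FP+FN)):
  0: TP=15, FP=1+3=4, FN=2+1=3 → 30/37 = 0.8108
  1: TP=6, FP=2+1=3, FN=1+2=3 → 12/18 = 0.6667
  2: TP=13, FP=1+2=3, FN=3+1=4 → 26/33 = 0.7879
Macro-F1 score = mean = (0.8108 + 0.6667 + 0.7879) / 3 = 0.755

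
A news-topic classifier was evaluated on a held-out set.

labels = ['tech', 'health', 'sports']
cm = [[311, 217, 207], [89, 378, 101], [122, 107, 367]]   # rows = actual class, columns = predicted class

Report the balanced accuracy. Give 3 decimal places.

0.568

Balanced accuracy = mean of per-class recall.
  tech: recall = 311/735 = 0.4231
  health: recall = 378/568 = 0.6655
  sports: recall = 367/596 = 0.6158
Mean = (0.4231 + 0.6655 + 0.6158) / 3 = 0.568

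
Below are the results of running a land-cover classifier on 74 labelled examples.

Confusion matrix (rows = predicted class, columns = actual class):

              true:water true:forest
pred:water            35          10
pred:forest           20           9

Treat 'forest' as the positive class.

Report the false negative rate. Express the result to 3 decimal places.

0.526

FNR = FN/(FN+TP) = 10/(10+9) = 0.526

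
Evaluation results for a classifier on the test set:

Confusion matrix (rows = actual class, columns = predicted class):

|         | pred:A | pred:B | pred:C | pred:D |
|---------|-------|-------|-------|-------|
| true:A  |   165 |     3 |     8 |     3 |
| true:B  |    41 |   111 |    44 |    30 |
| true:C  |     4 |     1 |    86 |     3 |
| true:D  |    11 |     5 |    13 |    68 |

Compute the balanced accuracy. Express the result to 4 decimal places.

0.7572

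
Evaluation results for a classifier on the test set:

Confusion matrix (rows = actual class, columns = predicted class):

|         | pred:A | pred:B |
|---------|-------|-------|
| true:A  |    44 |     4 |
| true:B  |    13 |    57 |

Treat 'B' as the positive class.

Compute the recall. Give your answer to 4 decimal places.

0.8143

Recall = TP/(TP+FN) = 57/(57+13) = 57/70 = 0.8143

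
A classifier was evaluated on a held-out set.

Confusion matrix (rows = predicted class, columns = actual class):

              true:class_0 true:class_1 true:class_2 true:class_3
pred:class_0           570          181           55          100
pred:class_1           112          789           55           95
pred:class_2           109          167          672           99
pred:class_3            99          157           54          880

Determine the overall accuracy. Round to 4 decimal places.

Accuracy = trace / total = (570+789+672+880=2911) / 4194 = 2911/4194 = 0.6941

0.6941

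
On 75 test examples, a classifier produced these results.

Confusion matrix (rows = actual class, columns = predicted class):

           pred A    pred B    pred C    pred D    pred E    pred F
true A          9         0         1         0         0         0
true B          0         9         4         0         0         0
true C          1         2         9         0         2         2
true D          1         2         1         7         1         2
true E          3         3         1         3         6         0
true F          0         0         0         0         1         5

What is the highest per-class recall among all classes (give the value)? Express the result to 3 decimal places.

0.900

Per-class recall (TP/(TP+FN)):
  A: TP=9, FN=0+1+0+0+0=1 → 9/10 = 0.9000
  B: TP=9, FN=0+4+0+0+0=4 → 9/13 = 0.6923
  C: TP=9, FN=1+2+0+2+2=7 → 9/16 = 0.5625
  D: TP=7, FN=1+2+1+1+2=7 → 7/14 = 0.5000
  E: TP=6, FN=3+3+1+3+0=10 → 6/16 = 0.3750
  F: TP=5, FN=0+0+0+0+1=1 → 5/6 = 0.8333
Highest is class 'A' with recall = 0.900.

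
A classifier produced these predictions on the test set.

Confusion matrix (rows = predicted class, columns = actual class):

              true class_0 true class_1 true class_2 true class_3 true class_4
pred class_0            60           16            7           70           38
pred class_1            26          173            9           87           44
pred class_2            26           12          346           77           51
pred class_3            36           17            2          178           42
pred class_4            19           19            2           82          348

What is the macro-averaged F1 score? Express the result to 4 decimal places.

Per-class F1 score (2·TP/(2·TP+FP+FN)):
  class_0: TP=60, FP=16+7+70+38=131, FN=26+26+36+19=107 → 120/358 = 0.33520
  class_1: TP=173, FP=26+9+87+44=166, FN=16+12+17+19=64 → 346/576 = 0.60069
  class_2: TP=346, FP=26+12+77+51=166, FN=7+9+2+2=20 → 692/878 = 0.78815
  class_3: TP=178, FP=36+17+2+42=97, FN=70+87+77+82=316 → 356/769 = 0.46294
  class_4: TP=348, FP=19+19+2+82=122, FN=38+44+51+42=175 → 696/993 = 0.70091
Macro-F1 score = mean = (0.33520 + 0.60069 + 0.78815 + 0.46294 + 0.70091) / 5 = 0.5776

0.5776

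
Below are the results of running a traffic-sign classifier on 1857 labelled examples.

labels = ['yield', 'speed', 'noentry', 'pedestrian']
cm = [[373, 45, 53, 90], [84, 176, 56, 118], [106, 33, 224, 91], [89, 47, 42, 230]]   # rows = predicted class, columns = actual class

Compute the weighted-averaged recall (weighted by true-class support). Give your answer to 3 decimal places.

0.540

Per-class recall (TP/(TP+FN)):
  yield: TP=373, FN=84+106+89=279 → 373/652 = 0.5721
  speed: TP=176, FN=45+33+47=125 → 176/301 = 0.5847
  noentry: TP=224, FN=53+56+42=151 → 224/375 = 0.5973
  pedestrian: TP=230, FN=90+118+91=299 → 230/529 = 0.4348
Weighted-recall = Σ (supportᵢ/N)·recallᵢ with N=1857: (652/1857)·0.5721 + (301/1857)·0.5847 + (375/1857)·0.5973 + (529/1857)·0.4348 = 0.540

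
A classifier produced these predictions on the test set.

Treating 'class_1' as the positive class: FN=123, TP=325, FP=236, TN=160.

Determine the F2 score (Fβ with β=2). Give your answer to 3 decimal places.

Fβ = (1+β²)·TP / ((1+β²)·TP + β²·FN + FP), with β²=4
= 5·325 / (5·325 + 4·123 + 236) = 0.691

0.691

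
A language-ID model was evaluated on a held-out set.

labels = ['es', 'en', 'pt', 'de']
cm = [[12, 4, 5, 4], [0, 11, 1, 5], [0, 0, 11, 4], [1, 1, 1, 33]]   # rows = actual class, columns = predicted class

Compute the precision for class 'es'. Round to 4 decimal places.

0.9231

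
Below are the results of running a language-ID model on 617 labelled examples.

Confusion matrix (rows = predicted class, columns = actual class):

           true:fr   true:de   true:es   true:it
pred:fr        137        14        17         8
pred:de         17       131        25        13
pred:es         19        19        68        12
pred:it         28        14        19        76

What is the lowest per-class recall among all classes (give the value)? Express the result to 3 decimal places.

Per-class recall (TP/(TP+FN)):
  fr: TP=137, FN=17+19+28=64 → 137/201 = 0.6816
  de: TP=131, FN=14+19+14=47 → 131/178 = 0.7360
  es: TP=68, FN=17+25+19=61 → 68/129 = 0.5271
  it: TP=76, FN=8+13+12=33 → 76/109 = 0.6972
Lowest is class 'es' with recall = 0.527.

0.527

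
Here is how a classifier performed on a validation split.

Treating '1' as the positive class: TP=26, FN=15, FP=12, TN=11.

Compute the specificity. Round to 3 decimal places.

0.478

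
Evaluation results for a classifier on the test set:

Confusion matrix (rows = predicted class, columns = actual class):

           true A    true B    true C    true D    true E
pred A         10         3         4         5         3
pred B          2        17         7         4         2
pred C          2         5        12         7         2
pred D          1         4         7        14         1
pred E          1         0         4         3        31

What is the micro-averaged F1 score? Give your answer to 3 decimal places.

Micro-averaging pools counts across classes: ΣTP=84, ΣFP=67, ΣFN=67.
Micro-F1 score = 2·TP/(2·TP+FP+FN) on pooled counts = 0.556 (equals overall accuracy in single-label multiclass).

0.556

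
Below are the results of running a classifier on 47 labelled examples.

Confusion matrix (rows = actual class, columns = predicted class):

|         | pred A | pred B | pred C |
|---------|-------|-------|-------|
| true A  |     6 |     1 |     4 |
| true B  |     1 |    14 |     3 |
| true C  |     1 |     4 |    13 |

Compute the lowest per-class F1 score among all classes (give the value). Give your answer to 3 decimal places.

Per-class F1 score (2·TP/(2·TP+FP+FN)):
  A: TP=6, FP=1+1=2, FN=1+4=5 → 12/19 = 0.6316
  B: TP=14, FP=1+4=5, FN=1+3=4 → 28/37 = 0.7568
  C: TP=13, FP=4+3=7, FN=1+4=5 → 26/38 = 0.6842
Lowest is class 'A' with F1 score = 0.632.

0.632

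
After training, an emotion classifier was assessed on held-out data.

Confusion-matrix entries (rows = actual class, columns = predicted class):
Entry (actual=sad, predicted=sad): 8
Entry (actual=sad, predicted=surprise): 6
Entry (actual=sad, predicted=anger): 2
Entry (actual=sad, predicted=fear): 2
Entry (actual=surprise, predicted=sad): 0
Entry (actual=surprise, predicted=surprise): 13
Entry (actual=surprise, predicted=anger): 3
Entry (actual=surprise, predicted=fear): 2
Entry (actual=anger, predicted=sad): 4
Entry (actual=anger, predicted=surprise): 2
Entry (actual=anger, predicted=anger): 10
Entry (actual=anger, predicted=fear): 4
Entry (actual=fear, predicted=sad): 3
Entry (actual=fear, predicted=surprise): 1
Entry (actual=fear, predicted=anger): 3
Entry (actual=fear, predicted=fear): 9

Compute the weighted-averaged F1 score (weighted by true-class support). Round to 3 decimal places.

Per-class F1 score (2·TP/(2·TP+FP+FN)):
  sad: TP=8, FP=0+4+3=7, FN=6+2+2=10 → 16/33 = 0.4848
  surprise: TP=13, FP=6+2+1=9, FN=0+3+2=5 → 26/40 = 0.6500
  anger: TP=10, FP=2+3+3=8, FN=4+2+4=10 → 20/38 = 0.5263
  fear: TP=9, FP=2+2+4=8, FN=3+1+3=7 → 18/33 = 0.5455
Weighted-F1 score = Σ (supportᵢ/N)·F1 scoreᵢ with N=72: (18/72)·0.4848 + (18/72)·0.6500 + (20/72)·0.5263 + (16/72)·0.5455 = 0.551

0.551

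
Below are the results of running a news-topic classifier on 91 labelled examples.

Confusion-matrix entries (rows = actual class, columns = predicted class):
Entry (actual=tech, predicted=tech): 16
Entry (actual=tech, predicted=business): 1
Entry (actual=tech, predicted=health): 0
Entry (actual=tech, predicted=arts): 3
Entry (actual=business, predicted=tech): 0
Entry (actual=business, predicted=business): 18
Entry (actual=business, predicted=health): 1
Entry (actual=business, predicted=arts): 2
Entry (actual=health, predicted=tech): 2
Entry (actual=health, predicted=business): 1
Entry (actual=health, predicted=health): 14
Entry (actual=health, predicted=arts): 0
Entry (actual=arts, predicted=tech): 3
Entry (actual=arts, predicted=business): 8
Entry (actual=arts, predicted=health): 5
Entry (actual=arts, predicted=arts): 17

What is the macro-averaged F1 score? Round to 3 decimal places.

Per-class F1 score (2·TP/(2·TP+FP+FN)):
  tech: TP=16, FP=0+2+3=5, FN=1+0+3=4 → 32/41 = 0.7805
  business: TP=18, FP=1+1+8=10, FN=0+1+2=3 → 36/49 = 0.7347
  health: TP=14, FP=0+1+5=6, FN=2+1+0=3 → 28/37 = 0.7568
  arts: TP=17, FP=3+2+0=5, FN=3+8+5=16 → 34/55 = 0.6182
Macro-F1 score = mean = (0.7805 + 0.7347 + 0.7568 + 0.6182) / 4 = 0.723

0.723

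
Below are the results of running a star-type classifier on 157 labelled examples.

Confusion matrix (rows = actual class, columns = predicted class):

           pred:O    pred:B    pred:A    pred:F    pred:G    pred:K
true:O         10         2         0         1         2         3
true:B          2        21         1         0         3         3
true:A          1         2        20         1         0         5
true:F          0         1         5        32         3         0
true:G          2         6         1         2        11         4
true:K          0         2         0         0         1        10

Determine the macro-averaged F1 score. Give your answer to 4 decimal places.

0.6354

Per-class F1 score (2·TP/(2·TP+FP+FN)):
  O: TP=10, FP=2+1+0+2+0=5, FN=2+0+1+2+3=8 → 20/33 = 0.60606
  B: TP=21, FP=2+2+1+6+2=13, FN=2+1+0+3+3=9 → 42/64 = 0.65625
  A: TP=20, FP=0+1+5+1+0=7, FN=1+2+1+0+5=9 → 40/56 = 0.71429
  F: TP=32, FP=1+0+1+2+0=4, FN=0+1+5+3+0=9 → 64/77 = 0.83117
  G: TP=11, FP=2+3+0+3+1=9, FN=2+6+1+2+4=15 → 22/46 = 0.47826
  K: TP=10, FP=3+3+5+0+4=15, FN=0+2+0+0+1=3 → 20/38 = 0.52632
Macro-F1 score = mean = (0.60606 + 0.65625 + 0.71429 + 0.83117 + 0.47826 + 0.52632) / 6 = 0.6354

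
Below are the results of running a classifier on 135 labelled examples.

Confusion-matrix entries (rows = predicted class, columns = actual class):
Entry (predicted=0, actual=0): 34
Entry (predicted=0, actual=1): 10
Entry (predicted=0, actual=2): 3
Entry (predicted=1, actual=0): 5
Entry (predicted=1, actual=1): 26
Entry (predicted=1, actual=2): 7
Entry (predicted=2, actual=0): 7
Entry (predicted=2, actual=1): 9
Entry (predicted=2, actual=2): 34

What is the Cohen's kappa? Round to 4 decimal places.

0.5446

Observed agreement pₒ = trace/N = 94/135 = 0.69630
Expected agreement pₑ = Σ (rowᵢ·colᵢ)/N² = (46·47 + 45·38 + 44·50)/135² = 0.33317
κ = (pₒ − pₑ)/(1 − pₑ) = (0.69630 − 0.33317)/(1 − 0.33317) = 0.5446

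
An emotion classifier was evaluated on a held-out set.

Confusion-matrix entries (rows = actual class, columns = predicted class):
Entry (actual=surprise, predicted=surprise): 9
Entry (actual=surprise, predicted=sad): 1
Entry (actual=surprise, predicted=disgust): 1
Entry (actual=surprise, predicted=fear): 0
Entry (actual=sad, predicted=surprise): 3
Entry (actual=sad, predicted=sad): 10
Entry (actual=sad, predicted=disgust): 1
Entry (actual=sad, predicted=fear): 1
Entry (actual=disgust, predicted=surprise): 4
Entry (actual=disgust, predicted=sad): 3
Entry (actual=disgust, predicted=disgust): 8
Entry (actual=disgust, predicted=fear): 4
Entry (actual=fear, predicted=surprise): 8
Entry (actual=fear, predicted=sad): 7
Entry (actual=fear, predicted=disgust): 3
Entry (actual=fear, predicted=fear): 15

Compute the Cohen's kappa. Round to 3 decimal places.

Observed agreement pₒ = trace/N = 42/78 = 0.5385
Expected agreement pₑ = Σ (rowᵢ·colᵢ)/N² = (11·24 + 15·21 + 19·13 + 33·20)/78² = 0.2442
κ = (pₒ − pₑ)/(1 − pₑ) = (0.5385 − 0.2442)/(1 − 0.2442) = 0.389

0.389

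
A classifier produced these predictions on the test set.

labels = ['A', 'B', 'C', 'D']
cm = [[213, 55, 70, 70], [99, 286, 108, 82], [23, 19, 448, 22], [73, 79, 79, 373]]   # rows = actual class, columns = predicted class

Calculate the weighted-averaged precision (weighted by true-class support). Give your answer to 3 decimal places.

0.631

Per-class precision (TP/(TP+FP)):
  A: TP=213, FP=99+23+73=195 → 213/408 = 0.5221
  B: TP=286, FP=55+19+79=153 → 286/439 = 0.6515
  C: TP=448, FP=70+108+79=257 → 448/705 = 0.6355
  D: TP=373, FP=70+82+22=174 → 373/547 = 0.6819
Weighted-precision = Σ (supportᵢ/N)·precisionᵢ with N=2099: (408/2099)·0.5221 + (575/2099)·0.6515 + (512/2099)·0.6355 + (604/2099)·0.6819 = 0.631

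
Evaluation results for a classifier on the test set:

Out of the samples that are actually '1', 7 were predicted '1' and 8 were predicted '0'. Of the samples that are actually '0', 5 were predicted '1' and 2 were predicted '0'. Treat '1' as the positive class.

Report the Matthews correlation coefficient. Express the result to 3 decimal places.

MCC = (TP·TN − FP·FN) / √((TP+FP)(TP+FN)(TN+FP)(TN+FN))
Numerator = 7·2 − 5·8 = -26
Denominator = √(12·15·7·10) = √12600 = 112.2497
MCC = -26 / 112.2497 = -0.232

-0.232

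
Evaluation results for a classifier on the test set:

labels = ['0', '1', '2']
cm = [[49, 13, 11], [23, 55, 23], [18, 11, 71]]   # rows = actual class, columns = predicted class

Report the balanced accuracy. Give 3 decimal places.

0.642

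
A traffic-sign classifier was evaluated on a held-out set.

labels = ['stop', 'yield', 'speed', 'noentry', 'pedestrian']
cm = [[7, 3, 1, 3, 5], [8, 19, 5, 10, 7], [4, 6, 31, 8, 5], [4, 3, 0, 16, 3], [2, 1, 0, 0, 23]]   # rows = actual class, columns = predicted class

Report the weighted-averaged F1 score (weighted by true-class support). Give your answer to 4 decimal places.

0.5538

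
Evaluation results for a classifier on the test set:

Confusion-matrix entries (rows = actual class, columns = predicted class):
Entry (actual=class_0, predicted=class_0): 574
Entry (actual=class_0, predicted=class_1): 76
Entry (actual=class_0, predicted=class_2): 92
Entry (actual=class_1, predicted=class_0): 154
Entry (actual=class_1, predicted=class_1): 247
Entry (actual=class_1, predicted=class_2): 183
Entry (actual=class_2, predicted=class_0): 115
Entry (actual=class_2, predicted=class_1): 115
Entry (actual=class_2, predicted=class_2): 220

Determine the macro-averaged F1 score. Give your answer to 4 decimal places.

Per-class F1 score (2·TP/(2·TP+FP+FN)):
  class_0: TP=574, FP=154+115=269, FN=76+92=168 → 1148/1585 = 0.72429
  class_1: TP=247, FP=76+115=191, FN=154+183=337 → 494/1022 = 0.48337
  class_2: TP=220, FP=92+183=275, FN=115+115=230 → 440/945 = 0.46561
Macro-F1 score = mean = (0.72429 + 0.48337 + 0.46561) / 3 = 0.5578

0.5578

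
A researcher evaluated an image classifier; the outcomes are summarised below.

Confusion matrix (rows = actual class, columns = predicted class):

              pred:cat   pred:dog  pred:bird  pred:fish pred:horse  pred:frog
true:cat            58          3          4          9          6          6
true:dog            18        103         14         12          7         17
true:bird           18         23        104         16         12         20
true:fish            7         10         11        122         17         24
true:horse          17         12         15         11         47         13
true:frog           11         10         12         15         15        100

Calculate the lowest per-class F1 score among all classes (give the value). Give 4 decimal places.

0.4292

Per-class F1 score (2·TP/(2·TP+FP+FN)):
  cat: TP=58, FP=18+18+7+17+11=71, FN=3+4+9+6+6=28 → 116/215 = 0.53953
  dog: TP=103, FP=3+23+10+12+10=58, FN=18+14+12+7+17=68 → 206/332 = 0.62048
  bird: TP=104, FP=4+14+11+15+12=56, FN=18+23+16+12+20=89 → 208/353 = 0.58924
  fish: TP=122, FP=9+12+16+11+15=63, FN=7+10+11+17+24=69 → 244/376 = 0.64894
  horse: TP=47, FP=6+7+12+17+15=57, FN=17+12+15+11+13=68 → 94/219 = 0.42922
  frog: TP=100, FP=6+17+20+24+13=80, FN=11+10+12+15+15=63 → 200/343 = 0.58309
Lowest is class 'horse' with F1 score = 0.4292.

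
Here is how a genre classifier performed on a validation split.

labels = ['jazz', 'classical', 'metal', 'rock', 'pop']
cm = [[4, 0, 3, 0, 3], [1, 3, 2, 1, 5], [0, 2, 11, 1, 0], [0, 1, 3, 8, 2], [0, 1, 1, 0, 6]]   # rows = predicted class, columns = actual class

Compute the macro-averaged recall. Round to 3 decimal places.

Per-class recall (TP/(TP+FN)):
  jazz: TP=4, FN=1+0+0+0=1 → 4/5 = 0.8000
  classical: TP=3, FN=0+2+1+1=4 → 3/7 = 0.4286
  metal: TP=11, FN=3+2+3+1=9 → 11/20 = 0.5500
  rock: TP=8, FN=0+1+1+0=2 → 8/10 = 0.8000
  pop: TP=6, FN=3+5+0+2=10 → 6/16 = 0.3750
Macro-recall = mean = (0.8000 + 0.4286 + 0.5500 + 0.8000 + 0.3750) / 5 = 0.591

0.591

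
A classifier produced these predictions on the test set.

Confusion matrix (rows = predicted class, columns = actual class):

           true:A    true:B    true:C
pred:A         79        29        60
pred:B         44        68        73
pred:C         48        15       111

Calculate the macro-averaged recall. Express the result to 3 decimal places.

Per-class recall (TP/(TP+FN)):
  A: TP=79, FN=44+48=92 → 79/171 = 0.4620
  B: TP=68, FN=29+15=44 → 68/112 = 0.6071
  C: TP=111, FN=60+73=133 → 111/244 = 0.4549
Macro-recall = mean = (0.4620 + 0.6071 + 0.4549) / 3 = 0.508

0.508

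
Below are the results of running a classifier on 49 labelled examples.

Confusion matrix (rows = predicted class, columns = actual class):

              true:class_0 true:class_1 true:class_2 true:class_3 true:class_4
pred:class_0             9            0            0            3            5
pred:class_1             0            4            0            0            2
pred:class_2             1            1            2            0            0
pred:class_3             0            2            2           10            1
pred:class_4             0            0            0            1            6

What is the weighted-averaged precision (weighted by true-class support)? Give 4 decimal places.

0.6795

Per-class precision (TP/(TP+FP)):
  class_0: TP=9, FP=0+0+3+5=8 → 9/17 = 0.52941
  class_1: TP=4, FP=0+0+0+2=2 → 4/6 = 0.66667
  class_2: TP=2, FP=1+1+0+0=2 → 2/4 = 0.50000
  class_3: TP=10, FP=0+2+2+1=5 → 10/15 = 0.66667
  class_4: TP=6, FP=0+0+0+1=1 → 6/7 = 0.85714
Weighted-precision = Σ (supportᵢ/N)·precisionᵢ with N=49: (10/49)·0.52941 + (7/49)·0.66667 + (4/49)·0.50000 + (14/49)·0.66667 + (14/49)·0.85714 = 0.6795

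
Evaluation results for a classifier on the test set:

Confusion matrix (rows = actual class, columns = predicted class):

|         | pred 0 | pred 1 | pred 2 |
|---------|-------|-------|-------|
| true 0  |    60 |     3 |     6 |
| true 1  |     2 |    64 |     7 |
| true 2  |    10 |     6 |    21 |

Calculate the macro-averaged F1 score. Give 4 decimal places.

Per-class F1 score (2·TP/(2·TP+FP+FN)):
  0: TP=60, FP=2+10=12, FN=3+6=9 → 120/141 = 0.85106
  1: TP=64, FP=3+6=9, FN=2+7=9 → 128/146 = 0.87671
  2: TP=21, FP=6+7=13, FN=10+6=16 → 42/71 = 0.59155
Macro-F1 score = mean = (0.85106 + 0.87671 + 0.59155) / 3 = 0.7731

0.7731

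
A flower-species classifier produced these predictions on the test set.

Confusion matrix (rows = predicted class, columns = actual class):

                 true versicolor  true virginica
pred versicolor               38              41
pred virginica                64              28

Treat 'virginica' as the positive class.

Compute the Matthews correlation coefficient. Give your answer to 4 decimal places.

-0.2181

MCC = (TP·TN − FP·FN) / √((TP+FP)(TP+FN)(TN+FP)(TN+FN))
Numerator = 28·38 − 64·41 = -1560
Denominator = √(92·69·102·79) = √51152184 = 7152.0755
MCC = -1560 / 7152.0755 = -0.2181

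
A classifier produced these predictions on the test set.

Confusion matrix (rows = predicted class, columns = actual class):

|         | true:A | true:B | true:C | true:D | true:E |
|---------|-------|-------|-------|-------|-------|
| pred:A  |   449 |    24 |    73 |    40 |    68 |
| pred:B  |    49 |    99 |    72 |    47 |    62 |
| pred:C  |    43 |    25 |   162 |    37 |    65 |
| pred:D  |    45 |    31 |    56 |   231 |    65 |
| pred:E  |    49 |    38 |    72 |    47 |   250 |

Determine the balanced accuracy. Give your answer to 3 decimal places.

0.520

Balanced accuracy = mean of per-class recall.
  A: recall = 449/635 = 0.7071
  B: recall = 99/217 = 0.4562
  C: recall = 162/435 = 0.3724
  D: recall = 231/402 = 0.5746
  E: recall = 250/510 = 0.4902
Mean = (0.7071 + 0.4562 + 0.3724 + 0.5746 + 0.4902) / 5 = 0.520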